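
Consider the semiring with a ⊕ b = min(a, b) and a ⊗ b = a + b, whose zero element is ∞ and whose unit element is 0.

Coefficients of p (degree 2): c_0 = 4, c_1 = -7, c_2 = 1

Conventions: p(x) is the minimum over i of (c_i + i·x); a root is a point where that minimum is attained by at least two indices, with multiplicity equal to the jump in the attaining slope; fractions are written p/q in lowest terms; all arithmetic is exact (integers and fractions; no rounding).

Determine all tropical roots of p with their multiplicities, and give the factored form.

hull edge (i=0, c=4) to (i=1, c=-7): slope -11, span 1
hull edge (i=1, c=-7) to (i=2, c=1): slope 8, span 1
Factored form: p(x) = 1 ⊗ (x ⊕ (-8)) ⊗ (x ⊕ 11)
Answer: roots = -8 (mult 1), 11 (mult 1)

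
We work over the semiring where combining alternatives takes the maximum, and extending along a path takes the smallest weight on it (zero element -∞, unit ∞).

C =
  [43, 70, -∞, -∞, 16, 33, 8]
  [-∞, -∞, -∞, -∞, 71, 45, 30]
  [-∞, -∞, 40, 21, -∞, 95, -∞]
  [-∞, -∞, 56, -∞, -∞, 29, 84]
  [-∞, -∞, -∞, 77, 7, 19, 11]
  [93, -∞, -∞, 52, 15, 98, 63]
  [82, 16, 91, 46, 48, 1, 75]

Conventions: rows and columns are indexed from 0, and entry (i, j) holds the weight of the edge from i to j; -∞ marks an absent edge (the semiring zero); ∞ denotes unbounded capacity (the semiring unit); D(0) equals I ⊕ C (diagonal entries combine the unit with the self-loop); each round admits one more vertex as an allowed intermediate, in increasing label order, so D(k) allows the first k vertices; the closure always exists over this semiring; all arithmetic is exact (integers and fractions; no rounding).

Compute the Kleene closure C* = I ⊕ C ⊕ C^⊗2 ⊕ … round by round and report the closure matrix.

D(0):
  [∞, 70, -∞, -∞, 16, 33, 8]
  [-∞, ∞, -∞, -∞, 71, 45, 30]
  [-∞, -∞, ∞, 21, -∞, 95, -∞]
  [-∞, -∞, 56, ∞, -∞, 29, 84]
  [-∞, -∞, -∞, 77, ∞, 19, 11]
  [93, -∞, -∞, 52, 15, ∞, 63]
  [82, 16, 91, 46, 48, 1, ∞]
D(1):
  [∞, 70, -∞, -∞, 16, 33, 8]
  [-∞, ∞, -∞, -∞, 71, 45, 30]
  [-∞, -∞, ∞, 21, -∞, 95, -∞]
  [-∞, -∞, 56, ∞, -∞, 29, 84]
  [-∞, -∞, -∞, 77, ∞, 19, 11]
  [93, 70, -∞, 52, 16, ∞, 63]
  [82, 70, 91, 46, 48, 33, ∞]
D(2):
  [∞, 70, -∞, -∞, 70, 45, 30]
  [-∞, ∞, -∞, -∞, 71, 45, 30]
  [-∞, -∞, ∞, 21, -∞, 95, -∞]
  [-∞, -∞, 56, ∞, -∞, 29, 84]
  [-∞, -∞, -∞, 77, ∞, 19, 11]
  [93, 70, -∞, 52, 70, ∞, 63]
  [82, 70, 91, 46, 70, 45, ∞]
D(3):
  [∞, 70, -∞, -∞, 70, 45, 30]
  [-∞, ∞, -∞, -∞, 71, 45, 30]
  [-∞, -∞, ∞, 21, -∞, 95, -∞]
  [-∞, -∞, 56, ∞, -∞, 56, 84]
  [-∞, -∞, -∞, 77, ∞, 19, 11]
  [93, 70, -∞, 52, 70, ∞, 63]
  [82, 70, 91, 46, 70, 91, ∞]
D(4):
  [∞, 70, -∞, -∞, 70, 45, 30]
  [-∞, ∞, -∞, -∞, 71, 45, 30]
  [-∞, -∞, ∞, 21, -∞, 95, 21]
  [-∞, -∞, 56, ∞, -∞, 56, 84]
  [-∞, -∞, 56, 77, ∞, 56, 77]
  [93, 70, 52, 52, 70, ∞, 63]
  [82, 70, 91, 46, 70, 91, ∞]
D(5):
  [∞, 70, 56, 70, 70, 56, 70]
  [-∞, ∞, 56, 71, 71, 56, 71]
  [-∞, -∞, ∞, 21, -∞, 95, 21]
  [-∞, -∞, 56, ∞, -∞, 56, 84]
  [-∞, -∞, 56, 77, ∞, 56, 77]
  [93, 70, 56, 70, 70, ∞, 70]
  [82, 70, 91, 70, 70, 91, ∞]
D(6):
  [∞, 70, 56, 70, 70, 56, 70]
  [56, ∞, 56, 71, 71, 56, 71]
  [93, 70, ∞, 70, 70, 95, 70]
  [56, 56, 56, ∞, 56, 56, 84]
  [56, 56, 56, 77, ∞, 56, 77]
  [93, 70, 56, 70, 70, ∞, 70]
  [91, 70, 91, 70, 70, 91, ∞]
D(7):
  [∞, 70, 70, 70, 70, 70, 70]
  [71, ∞, 71, 71, 71, 71, 71]
  [93, 70, ∞, 70, 70, 95, 70]
  [84, 70, 84, ∞, 70, 84, 84]
  [77, 70, 77, 77, ∞, 77, 77]
  [93, 70, 70, 70, 70, ∞, 70]
  [91, 70, 91, 70, 70, 91, ∞]
Answer: C* = [[∞, 70, 70, 70, 70, 70, 70], [71, ∞, 71, 71, 71, 71, 71], [93, 70, ∞, 70, 70, 95, 70], [84, 70, 84, ∞, 70, 84, 84], [77, 70, 77, 77, ∞, 77, 77], [93, 70, 70, 70, 70, ∞, 70], [91, 70, 91, 70, 70, 91, ∞]]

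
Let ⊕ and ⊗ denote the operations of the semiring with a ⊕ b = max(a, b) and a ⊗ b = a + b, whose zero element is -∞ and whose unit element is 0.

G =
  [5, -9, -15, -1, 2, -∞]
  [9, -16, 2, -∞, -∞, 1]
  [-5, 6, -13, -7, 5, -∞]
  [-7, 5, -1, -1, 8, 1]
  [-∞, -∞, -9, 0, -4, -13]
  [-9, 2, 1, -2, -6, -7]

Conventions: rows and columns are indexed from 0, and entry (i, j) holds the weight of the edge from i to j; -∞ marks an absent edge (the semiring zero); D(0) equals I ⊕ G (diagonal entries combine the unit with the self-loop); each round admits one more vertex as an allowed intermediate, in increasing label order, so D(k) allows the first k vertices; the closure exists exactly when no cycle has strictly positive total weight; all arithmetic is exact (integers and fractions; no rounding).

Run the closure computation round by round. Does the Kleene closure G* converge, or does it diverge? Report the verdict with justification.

Detection: at round 0, diagonal entry (0, 0) turns strictly positive.
Key observation: the cycle 0->0 has total weight 5, which is strictly positive.
Answer: DIVERGES — positive cycle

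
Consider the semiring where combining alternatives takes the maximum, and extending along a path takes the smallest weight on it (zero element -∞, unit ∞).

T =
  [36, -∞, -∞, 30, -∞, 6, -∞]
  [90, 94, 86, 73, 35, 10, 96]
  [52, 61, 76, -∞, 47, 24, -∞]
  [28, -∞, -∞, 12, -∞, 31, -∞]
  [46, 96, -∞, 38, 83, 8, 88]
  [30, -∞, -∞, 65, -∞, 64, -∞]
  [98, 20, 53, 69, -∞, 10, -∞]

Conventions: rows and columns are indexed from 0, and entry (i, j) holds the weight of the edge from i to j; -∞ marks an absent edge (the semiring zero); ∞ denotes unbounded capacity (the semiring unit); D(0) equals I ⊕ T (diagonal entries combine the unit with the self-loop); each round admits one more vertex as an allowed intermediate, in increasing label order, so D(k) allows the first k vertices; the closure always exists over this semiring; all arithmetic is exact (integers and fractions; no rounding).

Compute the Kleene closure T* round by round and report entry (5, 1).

D(0):
  [∞, -∞, -∞, 30, -∞, 6, -∞]
  [90, ∞, 86, 73, 35, 10, 96]
  [52, 61, ∞, -∞, 47, 24, -∞]
  [28, -∞, -∞, ∞, -∞, 31, -∞]
  [46, 96, -∞, 38, ∞, 8, 88]
  [30, -∞, -∞, 65, -∞, ∞, -∞]
  [98, 20, 53, 69, -∞, 10, ∞]
D(1):
  [∞, -∞, -∞, 30, -∞, 6, -∞]
  [90, ∞, 86, 73, 35, 10, 96]
  [52, 61, ∞, 30, 47, 24, -∞]
  [28, -∞, -∞, ∞, -∞, 31, -∞]
  [46, 96, -∞, 38, ∞, 8, 88]
  [30, -∞, -∞, 65, -∞, ∞, -∞]
  [98, 20, 53, 69, -∞, 10, ∞]
D(2):
  [∞, -∞, -∞, 30, -∞, 6, -∞]
  [90, ∞, 86, 73, 35, 10, 96]
  [61, 61, ∞, 61, 47, 24, 61]
  [28, -∞, -∞, ∞, -∞, 31, -∞]
  [90, 96, 86, 73, ∞, 10, 96]
  [30, -∞, -∞, 65, -∞, ∞, -∞]
  [98, 20, 53, 69, 20, 10, ∞]
D(3):
  [∞, -∞, -∞, 30, -∞, 6, -∞]
  [90, ∞, 86, 73, 47, 24, 96]
  [61, 61, ∞, 61, 47, 24, 61]
  [28, -∞, -∞, ∞, -∞, 31, -∞]
  [90, 96, 86, 73, ∞, 24, 96]
  [30, -∞, -∞, 65, -∞, ∞, -∞]
  [98, 53, 53, 69, 47, 24, ∞]
D(4):
  [∞, -∞, -∞, 30, -∞, 30, -∞]
  [90, ∞, 86, 73, 47, 31, 96]
  [61, 61, ∞, 61, 47, 31, 61]
  [28, -∞, -∞, ∞, -∞, 31, -∞]
  [90, 96, 86, 73, ∞, 31, 96]
  [30, -∞, -∞, 65, -∞, ∞, -∞]
  [98, 53, 53, 69, 47, 31, ∞]
D(5):
  [∞, -∞, -∞, 30, -∞, 30, -∞]
  [90, ∞, 86, 73, 47, 31, 96]
  [61, 61, ∞, 61, 47, 31, 61]
  [28, -∞, -∞, ∞, -∞, 31, -∞]
  [90, 96, 86, 73, ∞, 31, 96]
  [30, -∞, -∞, 65, -∞, ∞, -∞]
  [98, 53, 53, 69, 47, 31, ∞]
D(6):
  [∞, -∞, -∞, 30, -∞, 30, -∞]
  [90, ∞, 86, 73, 47, 31, 96]
  [61, 61, ∞, 61, 47, 31, 61]
  [30, -∞, -∞, ∞, -∞, 31, -∞]
  [90, 96, 86, 73, ∞, 31, 96]
  [30, -∞, -∞, 65, -∞, ∞, -∞]
  [98, 53, 53, 69, 47, 31, ∞]
D(7):
  [∞, -∞, -∞, 30, -∞, 30, -∞]
  [96, ∞, 86, 73, 47, 31, 96]
  [61, 61, ∞, 61, 47, 31, 61]
  [30, -∞, -∞, ∞, -∞, 31, -∞]
  [96, 96, 86, 73, ∞, 31, 96]
  [30, -∞, -∞, 65, -∞, ∞, -∞]
  [98, 53, 53, 69, 47, 31, ∞]
Answer: T*[5][1] = -∞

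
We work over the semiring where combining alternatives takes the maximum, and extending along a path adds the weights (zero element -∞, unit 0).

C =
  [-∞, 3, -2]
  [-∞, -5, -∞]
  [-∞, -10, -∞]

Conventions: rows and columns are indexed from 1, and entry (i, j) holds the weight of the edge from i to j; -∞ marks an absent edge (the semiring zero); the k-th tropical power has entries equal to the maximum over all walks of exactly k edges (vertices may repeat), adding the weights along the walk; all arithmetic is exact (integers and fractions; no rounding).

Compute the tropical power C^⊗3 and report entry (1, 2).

C^⊗2:
  [-∞, -2, -∞]
  [-∞, -10, -∞]
  [-∞, -15, -∞]
C^⊗3:
  [-∞, -7, -∞]
  [-∞, -15, -∞]
  [-∞, -20, -∞]
Key observation: the optimum is the walk 1->2->2->2, with weight 3 + (-5) + (-5) = -7.
Optimal value attained by: walk 1->2->2->2.
Answer: (C^⊗3)[1][2] = -7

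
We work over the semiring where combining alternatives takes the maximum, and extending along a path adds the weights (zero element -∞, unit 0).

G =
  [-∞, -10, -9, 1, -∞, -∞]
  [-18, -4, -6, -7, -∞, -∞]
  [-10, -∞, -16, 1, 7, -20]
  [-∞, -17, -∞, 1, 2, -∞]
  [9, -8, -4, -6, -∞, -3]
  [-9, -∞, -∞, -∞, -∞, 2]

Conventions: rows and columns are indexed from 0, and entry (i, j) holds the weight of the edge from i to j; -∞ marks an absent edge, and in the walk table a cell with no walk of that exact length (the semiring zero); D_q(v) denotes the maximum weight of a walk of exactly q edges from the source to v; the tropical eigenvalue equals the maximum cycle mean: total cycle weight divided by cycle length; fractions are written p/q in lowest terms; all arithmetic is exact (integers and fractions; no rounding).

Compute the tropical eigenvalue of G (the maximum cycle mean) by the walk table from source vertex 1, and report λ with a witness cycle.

q=0: [-∞, 0, -∞, -∞, -∞, -∞]
q=1: [-18, -4, -6, -7, -∞, -∞]
q=2: [-16, -8, -10, -5, 1, -26]
q=3: [10, -7, -3, -4, -3, -2]
q=4: [6, 0, 1, 11, 4, 0]
q=5: [13, -4, 0, 12, 13, 2]
q=6: [22, 5, 9, 14, 14, 10]
Optimal cycle mean attained by: cycle 0->3->4->0, total 1 + 2 + 9, length 3.
Answer: λ = 4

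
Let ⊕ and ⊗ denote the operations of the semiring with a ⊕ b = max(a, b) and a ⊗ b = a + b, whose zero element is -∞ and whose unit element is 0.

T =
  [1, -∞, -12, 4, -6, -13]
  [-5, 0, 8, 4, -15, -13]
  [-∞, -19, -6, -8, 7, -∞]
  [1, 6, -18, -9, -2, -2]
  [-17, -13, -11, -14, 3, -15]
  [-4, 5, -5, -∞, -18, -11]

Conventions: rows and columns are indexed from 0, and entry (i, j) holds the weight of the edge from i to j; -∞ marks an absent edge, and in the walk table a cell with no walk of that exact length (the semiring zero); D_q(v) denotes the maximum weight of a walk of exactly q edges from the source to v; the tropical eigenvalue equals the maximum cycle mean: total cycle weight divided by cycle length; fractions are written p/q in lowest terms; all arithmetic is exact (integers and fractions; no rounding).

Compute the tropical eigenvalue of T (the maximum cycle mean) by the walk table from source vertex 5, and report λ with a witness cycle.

q=0: [-∞, -∞, -∞, -∞, -∞, 0]
q=1: [-4, 5, -5, -∞, -18, -11]
q=2: [0, 5, 13, 9, 2, -8]
q=3: [10, 15, 13, 9, 20, 7]
q=4: [11, 15, 23, 19, 23, 7]
q=5: [20, 25, 23, 19, 30, 17]
q=6: [21, 25, 33, 29, 33, 17]
Optimal cycle mean attained by: cycle 1->3->1, total 4 + 6, length 2.
Answer: λ = 5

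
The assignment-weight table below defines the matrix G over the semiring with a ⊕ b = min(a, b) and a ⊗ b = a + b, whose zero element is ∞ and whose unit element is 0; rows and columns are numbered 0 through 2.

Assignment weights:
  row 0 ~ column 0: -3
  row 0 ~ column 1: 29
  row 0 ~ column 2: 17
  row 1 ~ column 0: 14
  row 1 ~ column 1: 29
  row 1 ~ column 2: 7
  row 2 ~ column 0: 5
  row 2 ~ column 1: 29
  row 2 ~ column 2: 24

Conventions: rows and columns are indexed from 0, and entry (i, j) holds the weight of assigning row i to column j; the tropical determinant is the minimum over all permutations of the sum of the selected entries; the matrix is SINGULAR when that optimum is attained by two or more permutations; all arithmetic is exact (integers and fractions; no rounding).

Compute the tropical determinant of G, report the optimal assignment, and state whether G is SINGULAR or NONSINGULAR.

σ = (0, 1, 2): (-3) + 29 + 24 = 50
σ = (0, 2, 1): (-3) + 7 + 29 = 33
σ = (1, 0, 2): 29 + 14 + 24 = 67
σ = (1, 2, 0): 29 + 7 + 5 = 41
σ = (2, 0, 1): 17 + 14 + 29 = 60
σ = (2, 1, 0): 17 + 29 + 5 = 51
Optimal value attained by: σ = (0, 2, 1).
Answer: det⊕(G) = 33; verdict: NONSINGULAR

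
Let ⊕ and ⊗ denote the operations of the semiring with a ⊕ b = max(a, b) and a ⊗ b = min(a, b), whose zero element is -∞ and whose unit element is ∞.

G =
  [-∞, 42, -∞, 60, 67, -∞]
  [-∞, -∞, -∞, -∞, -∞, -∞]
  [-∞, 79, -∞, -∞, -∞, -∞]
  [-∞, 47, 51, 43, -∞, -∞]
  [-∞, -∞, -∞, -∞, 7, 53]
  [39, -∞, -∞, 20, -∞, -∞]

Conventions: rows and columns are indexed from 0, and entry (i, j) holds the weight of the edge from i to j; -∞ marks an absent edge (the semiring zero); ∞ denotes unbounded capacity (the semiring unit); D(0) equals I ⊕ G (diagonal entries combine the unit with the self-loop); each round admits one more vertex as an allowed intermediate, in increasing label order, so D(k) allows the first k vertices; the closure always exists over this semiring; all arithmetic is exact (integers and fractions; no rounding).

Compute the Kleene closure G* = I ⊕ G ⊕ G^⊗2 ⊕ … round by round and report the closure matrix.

D(0):
  [∞, 42, -∞, 60, 67, -∞]
  [-∞, ∞, -∞, -∞, -∞, -∞]
  [-∞, 79, ∞, -∞, -∞, -∞]
  [-∞, 47, 51, ∞, -∞, -∞]
  [-∞, -∞, -∞, -∞, ∞, 53]
  [39, -∞, -∞, 20, -∞, ∞]
D(1):
  [∞, 42, -∞, 60, 67, -∞]
  [-∞, ∞, -∞, -∞, -∞, -∞]
  [-∞, 79, ∞, -∞, -∞, -∞]
  [-∞, 47, 51, ∞, -∞, -∞]
  [-∞, -∞, -∞, -∞, ∞, 53]
  [39, 39, -∞, 39, 39, ∞]
D(2):
  [∞, 42, -∞, 60, 67, -∞]
  [-∞, ∞, -∞, -∞, -∞, -∞]
  [-∞, 79, ∞, -∞, -∞, -∞]
  [-∞, 47, 51, ∞, -∞, -∞]
  [-∞, -∞, -∞, -∞, ∞, 53]
  [39, 39, -∞, 39, 39, ∞]
D(3):
  [∞, 42, -∞, 60, 67, -∞]
  [-∞, ∞, -∞, -∞, -∞, -∞]
  [-∞, 79, ∞, -∞, -∞, -∞]
  [-∞, 51, 51, ∞, -∞, -∞]
  [-∞, -∞, -∞, -∞, ∞, 53]
  [39, 39, -∞, 39, 39, ∞]
D(4):
  [∞, 51, 51, 60, 67, -∞]
  [-∞, ∞, -∞, -∞, -∞, -∞]
  [-∞, 79, ∞, -∞, -∞, -∞]
  [-∞, 51, 51, ∞, -∞, -∞]
  [-∞, -∞, -∞, -∞, ∞, 53]
  [39, 39, 39, 39, 39, ∞]
D(5):
  [∞, 51, 51, 60, 67, 53]
  [-∞, ∞, -∞, -∞, -∞, -∞]
  [-∞, 79, ∞, -∞, -∞, -∞]
  [-∞, 51, 51, ∞, -∞, -∞]
  [-∞, -∞, -∞, -∞, ∞, 53]
  [39, 39, 39, 39, 39, ∞]
D(6):
  [∞, 51, 51, 60, 67, 53]
  [-∞, ∞, -∞, -∞, -∞, -∞]
  [-∞, 79, ∞, -∞, -∞, -∞]
  [-∞, 51, 51, ∞, -∞, -∞]
  [39, 39, 39, 39, ∞, 53]
  [39, 39, 39, 39, 39, ∞]
Answer: G* = [[∞, 51, 51, 60, 67, 53], [-∞, ∞, -∞, -∞, -∞, -∞], [-∞, 79, ∞, -∞, -∞, -∞], [-∞, 51, 51, ∞, -∞, -∞], [39, 39, 39, 39, ∞, 53], [39, 39, 39, 39, 39, ∞]]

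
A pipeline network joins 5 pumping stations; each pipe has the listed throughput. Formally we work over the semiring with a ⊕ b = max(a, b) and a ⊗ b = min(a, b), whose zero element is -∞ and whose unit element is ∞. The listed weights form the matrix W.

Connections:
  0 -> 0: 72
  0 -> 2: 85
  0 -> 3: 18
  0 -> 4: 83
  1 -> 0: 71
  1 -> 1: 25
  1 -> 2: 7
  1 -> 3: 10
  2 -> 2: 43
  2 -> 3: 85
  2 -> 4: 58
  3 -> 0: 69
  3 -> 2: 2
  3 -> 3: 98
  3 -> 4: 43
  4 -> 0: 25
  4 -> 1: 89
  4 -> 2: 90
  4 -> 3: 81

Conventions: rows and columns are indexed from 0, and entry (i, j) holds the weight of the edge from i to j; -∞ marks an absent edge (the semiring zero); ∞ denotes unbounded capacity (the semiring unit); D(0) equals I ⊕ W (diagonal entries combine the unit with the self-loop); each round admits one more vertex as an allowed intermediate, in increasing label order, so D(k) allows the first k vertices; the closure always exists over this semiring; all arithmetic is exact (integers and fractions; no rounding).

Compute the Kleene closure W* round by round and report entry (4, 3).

D(0):
  [∞, -∞, 85, 18, 83]
  [71, ∞, 7, 10, -∞]
  [-∞, -∞, ∞, 85, 58]
  [69, -∞, 2, ∞, 43]
  [25, 89, 90, 81, ∞]
D(1):
  [∞, -∞, 85, 18, 83]
  [71, ∞, 71, 18, 71]
  [-∞, -∞, ∞, 85, 58]
  [69, -∞, 69, ∞, 69]
  [25, 89, 90, 81, ∞]
D(2):
  [∞, -∞, 85, 18, 83]
  [71, ∞, 71, 18, 71]
  [-∞, -∞, ∞, 85, 58]
  [69, -∞, 69, ∞, 69]
  [71, 89, 90, 81, ∞]
D(3):
  [∞, -∞, 85, 85, 83]
  [71, ∞, 71, 71, 71]
  [-∞, -∞, ∞, 85, 58]
  [69, -∞, 69, ∞, 69]
  [71, 89, 90, 85, ∞]
D(4):
  [∞, -∞, 85, 85, 83]
  [71, ∞, 71, 71, 71]
  [69, -∞, ∞, 85, 69]
  [69, -∞, 69, ∞, 69]
  [71, 89, 90, 85, ∞]
D(5):
  [∞, 83, 85, 85, 83]
  [71, ∞, 71, 71, 71]
  [69, 69, ∞, 85, 69]
  [69, 69, 69, ∞, 69]
  [71, 89, 90, 85, ∞]
Answer: W*[4][3] = 85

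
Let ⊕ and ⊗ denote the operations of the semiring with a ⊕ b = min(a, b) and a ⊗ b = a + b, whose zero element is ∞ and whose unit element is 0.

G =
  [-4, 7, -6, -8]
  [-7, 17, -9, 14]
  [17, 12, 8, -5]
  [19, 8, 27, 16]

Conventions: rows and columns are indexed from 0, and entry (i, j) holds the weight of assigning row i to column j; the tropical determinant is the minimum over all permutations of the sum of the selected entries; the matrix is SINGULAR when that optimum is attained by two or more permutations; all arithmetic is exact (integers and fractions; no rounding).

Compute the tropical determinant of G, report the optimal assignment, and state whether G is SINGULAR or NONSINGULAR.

σ = (0, 1, 2, 3): (-4) + 17 + 8 + 16 = 37
σ = (0, 1, 3, 2): (-4) + 17 + (-5) + 27 = 35
σ = (0, 2, 1, 3): (-4) + (-9) + 12 + 16 = 15
σ = (0, 2, 3, 1): (-4) + (-9) + (-5) + 8 = -10
σ = (0, 3, 1, 2): (-4) + 14 + 12 + 27 = 49
σ = (0, 3, 2, 1): (-4) + 14 + 8 + 8 = 26
σ = (1, 0, 2, 3): 7 + (-7) + 8 + 16 = 24
σ = (1, 0, 3, 2): 7 + (-7) + (-5) + 27 = 22
σ = (1, 2, 0, 3): 7 + (-9) + 17 + 16 = 31
σ = (1, 2, 3, 0): 7 + (-9) + (-5) + 19 = 12
σ = (1, 3, 0, 2): 7 + 14 + 17 + 27 = 65
σ = (1, 3, 2, 0): 7 + 14 + 8 + 19 = 48
σ = (2, 0, 1, 3): (-6) + (-7) + 12 + 16 = 15
σ = (2, 0, 3, 1): (-6) + (-7) + (-5) + 8 = -10
σ = (2, 1, 0, 3): (-6) + 17 + 17 + 16 = 44
σ = (2, 1, 3, 0): (-6) + 17 + (-5) + 19 = 25
σ = (2, 3, 0, 1): (-6) + 14 + 17 + 8 = 33
σ = (2, 3, 1, 0): (-6) + 14 + 12 + 19 = 39
σ = (3, 0, 1, 2): (-8) + (-7) + 12 + 27 = 24
σ = (3, 0, 2, 1): (-8) + (-7) + 8 + 8 = 1
σ = (3, 1, 0, 2): (-8) + 17 + 17 + 27 = 53
σ = (3, 1, 2, 0): (-8) + 17 + 8 + 19 = 36
σ = (3, 2, 0, 1): (-8) + (-9) + 17 + 8 = 8
σ = (3, 2, 1, 0): (-8) + (-9) + 12 + 19 = 14
Optimal value attained by: σ = (0, 2, 3, 1).
Answer: det⊕(G) = -10; verdict: SINGULAR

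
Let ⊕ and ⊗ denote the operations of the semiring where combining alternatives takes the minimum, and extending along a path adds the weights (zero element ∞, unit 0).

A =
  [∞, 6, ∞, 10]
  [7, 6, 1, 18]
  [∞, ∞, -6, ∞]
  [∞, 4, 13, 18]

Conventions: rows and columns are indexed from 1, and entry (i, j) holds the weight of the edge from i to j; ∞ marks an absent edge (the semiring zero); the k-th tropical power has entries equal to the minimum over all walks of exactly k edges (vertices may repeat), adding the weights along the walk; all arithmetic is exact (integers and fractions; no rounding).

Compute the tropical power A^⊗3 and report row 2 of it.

A^⊗2:
  [13, 12, 7, 24]
  [13, 12, -5, 17]
  [∞, ∞, -12, ∞]
  [11, 10, 5, 22]
A^⊗3:
  [19, 18, 1, 23]
  [19, 18, -11, 23]
  [∞, ∞, -18, ∞]
  [17, 16, -1, 21]
Answer: row 2 of A^⊗3 = [19, 18, -11, 23]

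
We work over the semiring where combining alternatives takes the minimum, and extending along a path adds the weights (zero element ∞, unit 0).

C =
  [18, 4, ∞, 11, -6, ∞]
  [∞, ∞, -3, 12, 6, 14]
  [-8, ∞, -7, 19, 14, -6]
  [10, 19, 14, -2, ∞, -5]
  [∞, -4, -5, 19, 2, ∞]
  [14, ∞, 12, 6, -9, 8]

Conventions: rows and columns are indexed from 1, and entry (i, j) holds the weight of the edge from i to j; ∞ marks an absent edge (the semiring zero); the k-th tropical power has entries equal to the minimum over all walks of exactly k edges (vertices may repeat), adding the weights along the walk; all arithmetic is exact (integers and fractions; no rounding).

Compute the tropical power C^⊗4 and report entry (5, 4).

C^⊗2:
  [21, -10, -11, 9, -4, 6]
  [-11, 2, -10, 10, 5, -9]
  [-15, -4, -14, 0, -15, -13]
  [6, 14, 7, -4, -14, -7]
  [-13, -2, -12, 8, 2, -11]
  [4, -13, -14, 4, -7, 1]
C^⊗3:
  [-19, -8, -18, 2, -4, -17]
  [-18, -7, -17, -3, -18, -16]
  [-22, -19, -21, -7, -22, -20]
  [-1, -18, -19, -6, -16, -9]
  [-20, -9, -19, -5, -20, -18]
  [-22, -11, -21, -1, -8, -20]
C^⊗4:
  [-26, -15, -25, -11, -26, -24]
  [-25, -22, -24, -10, -25, -23]
  [-29, -26, -28, -14, -29, -27]
  [-27, -20, -26, -8, -18, -25]
  [-27, -24, -26, -12, -27, -25]
  [-29, -18, -28, -14, -29, -27]
Key observation: the optimum is the walk 5->3->3->6->4, with weight (-5) + (-7) + (-6) + 6 = -12.
Optimal value attained by: walk 5->3->3->6->4.
Answer: (C^⊗4)[5][4] = -12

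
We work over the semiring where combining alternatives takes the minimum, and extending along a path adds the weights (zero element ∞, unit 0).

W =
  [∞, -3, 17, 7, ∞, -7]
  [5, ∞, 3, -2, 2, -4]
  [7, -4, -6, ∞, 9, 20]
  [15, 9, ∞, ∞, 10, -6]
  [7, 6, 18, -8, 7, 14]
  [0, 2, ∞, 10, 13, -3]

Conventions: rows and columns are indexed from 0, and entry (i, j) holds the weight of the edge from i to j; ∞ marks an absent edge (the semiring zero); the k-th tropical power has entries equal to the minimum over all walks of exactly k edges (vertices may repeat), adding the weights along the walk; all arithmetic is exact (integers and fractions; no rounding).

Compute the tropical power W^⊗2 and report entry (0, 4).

W^⊗2:
  [-7, -5, 0, -5, -1, -10]
  [-4, -2, -3, -6, 8, -8]
  [1, -10, -12, -6, -2, -8]
  [-6, -4, 12, 2, 7, -9]
  [7, 1, 9, -1, 2, -14]
  [-3, -3, 5, 0, 4, -7]
Key observation: the optimum is the walk 0->1->4, with weight (-3) + 2 = -1.
Optimal value attained by: walk 0->1->4.
Answer: (W^⊗2)[0][4] = -1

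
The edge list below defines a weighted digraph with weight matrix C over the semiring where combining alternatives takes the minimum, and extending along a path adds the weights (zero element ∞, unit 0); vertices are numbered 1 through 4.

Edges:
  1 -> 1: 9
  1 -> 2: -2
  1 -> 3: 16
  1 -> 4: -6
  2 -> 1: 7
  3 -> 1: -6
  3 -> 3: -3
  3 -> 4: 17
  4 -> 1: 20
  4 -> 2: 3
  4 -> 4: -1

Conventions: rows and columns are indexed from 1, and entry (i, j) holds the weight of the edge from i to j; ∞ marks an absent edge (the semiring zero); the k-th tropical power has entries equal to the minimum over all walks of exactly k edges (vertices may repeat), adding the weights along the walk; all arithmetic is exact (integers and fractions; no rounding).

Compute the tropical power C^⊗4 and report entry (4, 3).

C^⊗2:
  [5, -3, 13, -7]
  [16, 5, 23, 1]
  [-9, -8, -6, -12]
  [10, 2, 36, -2]
C^⊗3:
  [4, -4, 10, -8]
  [12, 4, 20, 0]
  [-12, -11, -9, -15]
  [9, 1, 26, -3]
C^⊗4:
  [3, -5, 7, -9]
  [11, 3, 17, -1]
  [-15, -14, -12, -18]
  [8, 0, 23, -4]
Key observation: the optimum is the walk 4->2->1->3->3, with weight 3 + 7 + 16 + (-3) = 23.
Optimal value attained by: walk 4->2->1->3->3.
Answer: (C^⊗4)[4][3] = 23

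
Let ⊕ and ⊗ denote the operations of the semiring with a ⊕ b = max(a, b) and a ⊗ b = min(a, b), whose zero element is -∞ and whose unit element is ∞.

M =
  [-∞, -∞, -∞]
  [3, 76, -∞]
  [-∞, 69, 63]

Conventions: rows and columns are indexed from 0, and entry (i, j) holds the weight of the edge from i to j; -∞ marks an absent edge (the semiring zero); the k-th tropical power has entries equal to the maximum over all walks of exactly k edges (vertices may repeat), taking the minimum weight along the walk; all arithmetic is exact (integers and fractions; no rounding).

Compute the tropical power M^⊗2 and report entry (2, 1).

M^⊗2:
  [-∞, -∞, -∞]
  [3, 76, -∞]
  [3, 69, 63]
Key observation: the optimum is the walk 2->1->1, with weight 69 min 76 = 69.
Optimal value attained by: walk 2->1->1.
Answer: (M^⊗2)[2][1] = 69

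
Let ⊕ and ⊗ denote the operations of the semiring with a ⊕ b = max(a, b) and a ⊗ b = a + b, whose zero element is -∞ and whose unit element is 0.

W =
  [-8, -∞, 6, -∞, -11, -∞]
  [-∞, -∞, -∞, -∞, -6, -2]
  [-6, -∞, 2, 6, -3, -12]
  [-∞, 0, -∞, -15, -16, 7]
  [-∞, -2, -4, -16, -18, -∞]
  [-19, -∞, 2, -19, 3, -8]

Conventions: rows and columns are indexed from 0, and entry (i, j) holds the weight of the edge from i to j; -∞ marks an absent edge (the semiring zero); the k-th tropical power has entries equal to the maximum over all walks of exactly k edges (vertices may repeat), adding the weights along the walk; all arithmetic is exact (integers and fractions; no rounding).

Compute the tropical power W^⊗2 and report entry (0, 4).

W^⊗2:
  [0, -13, 8, 12, 3, -6]
  [-21, -8, 0, -21, 1, -10]
  [-4, 6, 4, 8, -1, 13]
  [-12, -15, 9, -12, 10, -1]
  [-10, -16, -2, 2, -7, -4]
  [-4, 1, 4, 8, -1, -10]
Key observation: the optimum is the walk 0->2->4, with weight 6 + (-3) = 3.
Optimal value attained by: walk 0->2->4.
Answer: (W^⊗2)[0][4] = 3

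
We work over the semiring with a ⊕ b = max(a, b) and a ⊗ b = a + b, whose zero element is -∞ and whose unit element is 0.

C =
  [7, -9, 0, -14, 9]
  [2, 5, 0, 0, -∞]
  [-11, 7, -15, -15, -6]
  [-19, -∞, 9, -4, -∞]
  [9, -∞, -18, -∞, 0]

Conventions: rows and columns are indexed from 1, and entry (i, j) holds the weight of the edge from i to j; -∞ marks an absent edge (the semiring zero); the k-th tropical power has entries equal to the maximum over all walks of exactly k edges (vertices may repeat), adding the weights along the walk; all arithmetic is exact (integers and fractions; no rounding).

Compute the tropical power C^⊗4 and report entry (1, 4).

C^⊗2:
  [18, 7, 7, -7, 16]
  [9, 10, 9, 5, 11]
  [9, 12, 7, 7, -2]
  [-2, 16, 5, -6, 3]
  [16, 0, 9, -5, 18]
C^⊗3:
  [25, 14, 18, 7, 27]
  [20, 16, 14, 10, 18]
  [16, 17, 16, 12, 18]
  [18, 21, 16, 16, 7]
  [27, 16, 16, 2, 25]
C^⊗4:
  [36, 25, 25, 14, 34]
  [27, 21, 20, 16, 29]
  [27, 23, 21, 17, 25]
  [25, 26, 25, 21, 27]
  [34, 23, 27, 16, 36]
Key observation: the optimum is the walk 1->1->3->2->4, with weight 7 + 0 + 7 + 0 = 14.
Optimal value attained by: walk 1->1->3->2->4.
Answer: (C^⊗4)[1][4] = 14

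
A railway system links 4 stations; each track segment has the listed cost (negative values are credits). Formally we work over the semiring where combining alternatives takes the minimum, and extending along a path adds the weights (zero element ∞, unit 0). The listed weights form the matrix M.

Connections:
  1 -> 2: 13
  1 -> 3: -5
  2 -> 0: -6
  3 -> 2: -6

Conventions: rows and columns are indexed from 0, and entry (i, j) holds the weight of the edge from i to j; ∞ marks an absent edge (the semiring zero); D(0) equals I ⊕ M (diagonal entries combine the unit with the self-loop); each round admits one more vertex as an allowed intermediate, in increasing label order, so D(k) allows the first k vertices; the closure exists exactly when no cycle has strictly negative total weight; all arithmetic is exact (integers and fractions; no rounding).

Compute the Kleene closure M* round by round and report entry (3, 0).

D(0):
  [0, ∞, ∞, ∞]
  [∞, 0, 13, -5]
  [-6, ∞, 0, ∞]
  [∞, ∞, -6, 0]
D(1):
  [0, ∞, ∞, ∞]
  [∞, 0, 13, -5]
  [-6, ∞, 0, ∞]
  [∞, ∞, -6, 0]
D(2):
  [0, ∞, ∞, ∞]
  [∞, 0, 13, -5]
  [-6, ∞, 0, ∞]
  [∞, ∞, -6, 0]
D(3):
  [0, ∞, ∞, ∞]
  [7, 0, 13, -5]
  [-6, ∞, 0, ∞]
  [-12, ∞, -6, 0]
D(4):
  [0, ∞, ∞, ∞]
  [-17, 0, -11, -5]
  [-6, ∞, 0, ∞]
  [-12, ∞, -6, 0]
Answer: M*[3][0] = -12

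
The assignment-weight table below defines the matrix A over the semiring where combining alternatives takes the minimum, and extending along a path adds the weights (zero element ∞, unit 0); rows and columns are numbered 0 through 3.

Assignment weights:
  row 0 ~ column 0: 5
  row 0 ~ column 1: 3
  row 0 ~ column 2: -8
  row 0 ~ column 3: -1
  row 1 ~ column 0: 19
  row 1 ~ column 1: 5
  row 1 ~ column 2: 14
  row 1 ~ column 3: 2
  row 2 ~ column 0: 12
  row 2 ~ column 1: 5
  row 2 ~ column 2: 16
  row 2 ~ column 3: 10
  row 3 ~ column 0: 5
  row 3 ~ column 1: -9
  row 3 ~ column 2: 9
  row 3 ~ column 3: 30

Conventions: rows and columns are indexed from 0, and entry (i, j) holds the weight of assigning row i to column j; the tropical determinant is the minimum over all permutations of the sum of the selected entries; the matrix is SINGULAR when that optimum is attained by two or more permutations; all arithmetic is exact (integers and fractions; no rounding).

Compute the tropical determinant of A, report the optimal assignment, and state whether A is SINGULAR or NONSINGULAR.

σ = (0, 1, 2, 3): 5 + 5 + 16 + 30 = 56
σ = (0, 1, 3, 2): 5 + 5 + 10 + 9 = 29
σ = (0, 2, 1, 3): 5 + 14 + 5 + 30 = 54
σ = (0, 2, 3, 1): 5 + 14 + 10 + (-9) = 20
σ = (0, 3, 1, 2): 5 + 2 + 5 + 9 = 21
σ = (0, 3, 2, 1): 5 + 2 + 16 + (-9) = 14
σ = (1, 0, 2, 3): 3 + 19 + 16 + 30 = 68
σ = (1, 0, 3, 2): 3 + 19 + 10 + 9 = 41
σ = (1, 2, 0, 3): 3 + 14 + 12 + 30 = 59
σ = (1, 2, 3, 0): 3 + 14 + 10 + 5 = 32
σ = (1, 3, 0, 2): 3 + 2 + 12 + 9 = 26
σ = (1, 3, 2, 0): 3 + 2 + 16 + 5 = 26
σ = (2, 0, 1, 3): (-8) + 19 + 5 + 30 = 46
σ = (2, 0, 3, 1): (-8) + 19 + 10 + (-9) = 12
σ = (2, 1, 0, 3): (-8) + 5 + 12 + 30 = 39
σ = (2, 1, 3, 0): (-8) + 5 + 10 + 5 = 12
σ = (2, 3, 0, 1): (-8) + 2 + 12 + (-9) = -3
σ = (2, 3, 1, 0): (-8) + 2 + 5 + 5 = 4
σ = (3, 0, 1, 2): (-1) + 19 + 5 + 9 = 32
σ = (3, 0, 2, 1): (-1) + 19 + 16 + (-9) = 25
σ = (3, 1, 0, 2): (-1) + 5 + 12 + 9 = 25
σ = (3, 1, 2, 0): (-1) + 5 + 16 + 5 = 25
σ = (3, 2, 0, 1): (-1) + 14 + 12 + (-9) = 16
σ = (3, 2, 1, 0): (-1) + 14 + 5 + 5 = 23
Optimal value attained by: σ = (2, 3, 0, 1).
Answer: det⊕(A) = -3; verdict: NONSINGULAR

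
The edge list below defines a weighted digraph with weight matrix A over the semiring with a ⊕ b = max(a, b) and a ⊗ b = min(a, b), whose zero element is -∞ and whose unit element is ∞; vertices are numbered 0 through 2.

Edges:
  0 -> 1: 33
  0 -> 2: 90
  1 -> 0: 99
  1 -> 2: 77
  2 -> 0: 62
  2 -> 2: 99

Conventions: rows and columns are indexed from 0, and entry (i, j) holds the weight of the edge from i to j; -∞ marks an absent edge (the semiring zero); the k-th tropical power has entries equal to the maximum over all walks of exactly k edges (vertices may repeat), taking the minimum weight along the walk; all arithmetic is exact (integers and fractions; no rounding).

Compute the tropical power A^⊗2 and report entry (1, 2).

A^⊗2:
  [62, -∞, 90]
  [62, 33, 90]
  [62, 33, 99]
Key observation: the optimum is the walk 1->0->2, with weight 99 min 90 = 90.
Optimal value attained by: walk 1->0->2.
Answer: (A^⊗2)[1][2] = 90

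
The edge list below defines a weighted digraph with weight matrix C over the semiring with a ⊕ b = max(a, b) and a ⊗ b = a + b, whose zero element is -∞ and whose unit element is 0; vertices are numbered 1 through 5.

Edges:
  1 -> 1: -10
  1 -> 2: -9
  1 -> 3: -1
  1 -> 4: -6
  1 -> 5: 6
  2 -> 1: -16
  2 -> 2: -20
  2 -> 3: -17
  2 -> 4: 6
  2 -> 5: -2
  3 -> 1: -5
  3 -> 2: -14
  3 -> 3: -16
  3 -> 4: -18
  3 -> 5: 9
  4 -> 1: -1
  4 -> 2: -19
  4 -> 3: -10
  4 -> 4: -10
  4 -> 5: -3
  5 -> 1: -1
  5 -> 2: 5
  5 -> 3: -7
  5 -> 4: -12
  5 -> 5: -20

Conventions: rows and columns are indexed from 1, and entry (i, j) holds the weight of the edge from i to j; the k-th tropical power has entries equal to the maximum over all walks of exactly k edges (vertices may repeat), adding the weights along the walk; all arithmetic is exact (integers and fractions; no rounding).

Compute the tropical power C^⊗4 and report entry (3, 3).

C^⊗2:
  [5, 11, -1, -3, 8]
  [5, 3, -4, -4, 3]
  [8, 14, 2, -3, 1]
  [-4, 2, -2, -7, 5]
  [-11, -10, -2, 11, 5]
C^⊗3:
  [7, 13, 4, 17, 11]
  [2, 8, 4, 9, 11]
  [0, 6, 7, 20, 14]
  [4, 10, -2, 8, 7]
  [10, 10, 1, 1, 8]
C^⊗4:
  [16, 16, 7, 19, 14]
  [10, 16, 4, 14, 13]
  [19, 19, 10, 12, 17]
  [7, 12, 3, 16, 10]
  [7, 13, 9, 16, 16]
Key observation: the optimum is the walk 3->5->2->4->3, with weight 9 + 5 + 6 + (-10) = 10.
Optimal value attained by: walk 3->5->2->4->3.
Answer: (C^⊗4)[3][3] = 10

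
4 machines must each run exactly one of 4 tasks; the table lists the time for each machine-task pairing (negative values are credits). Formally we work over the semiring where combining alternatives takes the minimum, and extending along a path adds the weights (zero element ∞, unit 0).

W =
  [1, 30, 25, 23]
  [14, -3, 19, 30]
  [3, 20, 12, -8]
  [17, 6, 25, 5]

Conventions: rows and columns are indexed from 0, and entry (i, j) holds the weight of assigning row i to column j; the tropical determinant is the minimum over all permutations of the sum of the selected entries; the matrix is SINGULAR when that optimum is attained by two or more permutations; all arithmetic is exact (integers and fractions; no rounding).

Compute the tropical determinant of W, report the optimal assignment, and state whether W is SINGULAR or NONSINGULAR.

σ = (0, 1, 2, 3): 1 + (-3) + 12 + 5 = 15
σ = (0, 1, 3, 2): 1 + (-3) + (-8) + 25 = 15
σ = (0, 2, 1, 3): 1 + 19 + 20 + 5 = 45
σ = (0, 2, 3, 1): 1 + 19 + (-8) + 6 = 18
σ = (0, 3, 1, 2): 1 + 30 + 20 + 25 = 76
σ = (0, 3, 2, 1): 1 + 30 + 12 + 6 = 49
σ = (1, 0, 2, 3): 30 + 14 + 12 + 5 = 61
σ = (1, 0, 3, 2): 30 + 14 + (-8) + 25 = 61
σ = (1, 2, 0, 3): 30 + 19 + 3 + 5 = 57
σ = (1, 2, 3, 0): 30 + 19 + (-8) + 17 = 58
σ = (1, 3, 0, 2): 30 + 30 + 3 + 25 = 88
σ = (1, 3, 2, 0): 30 + 30 + 12 + 17 = 89
σ = (2, 0, 1, 3): 25 + 14 + 20 + 5 = 64
σ = (2, 0, 3, 1): 25 + 14 + (-8) + 6 = 37
σ = (2, 1, 0, 3): 25 + (-3) + 3 + 5 = 30
σ = (2, 1, 3, 0): 25 + (-3) + (-8) + 17 = 31
σ = (2, 3, 0, 1): 25 + 30 + 3 + 6 = 64
σ = (2, 3, 1, 0): 25 + 30 + 20 + 17 = 92
σ = (3, 0, 1, 2): 23 + 14 + 20 + 25 = 82
σ = (3, 0, 2, 1): 23 + 14 + 12 + 6 = 55
σ = (3, 1, 0, 2): 23 + (-3) + 3 + 25 = 48
σ = (3, 1, 2, 0): 23 + (-3) + 12 + 17 = 49
σ = (3, 2, 0, 1): 23 + 19 + 3 + 6 = 51
σ = (3, 2, 1, 0): 23 + 19 + 20 + 17 = 79
Optimal value attained by: σ = (0, 1, 2, 3).
Answer: det⊕(W) = 15; verdict: SINGULAR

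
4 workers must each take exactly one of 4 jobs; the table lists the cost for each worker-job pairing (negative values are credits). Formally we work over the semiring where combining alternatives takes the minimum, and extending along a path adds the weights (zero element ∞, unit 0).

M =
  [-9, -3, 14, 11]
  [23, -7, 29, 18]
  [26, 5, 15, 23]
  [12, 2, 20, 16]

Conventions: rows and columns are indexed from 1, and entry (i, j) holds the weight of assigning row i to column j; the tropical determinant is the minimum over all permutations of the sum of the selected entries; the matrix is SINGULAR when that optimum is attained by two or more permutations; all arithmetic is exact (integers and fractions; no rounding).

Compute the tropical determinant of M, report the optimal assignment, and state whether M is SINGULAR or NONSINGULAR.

σ = (1, 2, 3, 4): (-9) + (-7) + 15 + 16 = 15
σ = (1, 2, 4, 3): (-9) + (-7) + 23 + 20 = 27
σ = (1, 3, 2, 4): (-9) + 29 + 5 + 16 = 41
σ = (1, 3, 4, 2): (-9) + 29 + 23 + 2 = 45
σ = (1, 4, 2, 3): (-9) + 18 + 5 + 20 = 34
σ = (1, 4, 3, 2): (-9) + 18 + 15 + 2 = 26
σ = (2, 1, 3, 4): (-3) + 23 + 15 + 16 = 51
σ = (2, 1, 4, 3): (-3) + 23 + 23 + 20 = 63
σ = (2, 3, 1, 4): (-3) + 29 + 26 + 16 = 68
σ = (2, 3, 4, 1): (-3) + 29 + 23 + 12 = 61
σ = (2, 4, 1, 3): (-3) + 18 + 26 + 20 = 61
σ = (2, 4, 3, 1): (-3) + 18 + 15 + 12 = 42
σ = (3, 1, 2, 4): 14 + 23 + 5 + 16 = 58
σ = (3, 1, 4, 2): 14 + 23 + 23 + 2 = 62
σ = (3, 2, 1, 4): 14 + (-7) + 26 + 16 = 49
σ = (3, 2, 4, 1): 14 + (-7) + 23 + 12 = 42
σ = (3, 4, 1, 2): 14 + 18 + 26 + 2 = 60
σ = (3, 4, 2, 1): 14 + 18 + 5 + 12 = 49
σ = (4, 1, 2, 3): 11 + 23 + 5 + 20 = 59
σ = (4, 1, 3, 2): 11 + 23 + 15 + 2 = 51
σ = (4, 2, 1, 3): 11 + (-7) + 26 + 20 = 50
σ = (4, 2, 3, 1): 11 + (-7) + 15 + 12 = 31
σ = (4, 3, 1, 2): 11 + 29 + 26 + 2 = 68
σ = (4, 3, 2, 1): 11 + 29 + 5 + 12 = 57
Optimal value attained by: σ = (1, 2, 3, 4).
Answer: det⊕(M) = 15; verdict: NONSINGULAR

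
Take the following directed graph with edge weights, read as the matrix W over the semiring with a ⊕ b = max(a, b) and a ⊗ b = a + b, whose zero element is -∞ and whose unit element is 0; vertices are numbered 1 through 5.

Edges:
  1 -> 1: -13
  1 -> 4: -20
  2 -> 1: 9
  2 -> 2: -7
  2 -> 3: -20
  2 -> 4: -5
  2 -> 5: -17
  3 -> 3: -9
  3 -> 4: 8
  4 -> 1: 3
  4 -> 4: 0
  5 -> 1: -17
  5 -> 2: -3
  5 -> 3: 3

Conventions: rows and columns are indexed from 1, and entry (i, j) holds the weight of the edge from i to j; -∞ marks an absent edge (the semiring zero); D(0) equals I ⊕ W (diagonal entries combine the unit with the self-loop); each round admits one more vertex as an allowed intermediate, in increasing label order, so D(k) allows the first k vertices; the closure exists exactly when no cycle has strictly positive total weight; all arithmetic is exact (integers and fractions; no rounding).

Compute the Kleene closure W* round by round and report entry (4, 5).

D(0):
  [0, -∞, -∞, -20, -∞]
  [9, 0, -20, -5, -17]
  [-∞, -∞, 0, 8, -∞]
  [3, -∞, -∞, 0, -∞]
  [-17, -3, 3, -∞, 0]
D(1):
  [0, -∞, -∞, -20, -∞]
  [9, 0, -20, -5, -17]
  [-∞, -∞, 0, 8, -∞]
  [3, -∞, -∞, 0, -∞]
  [-17, -3, 3, -37, 0]
D(2):
  [0, -∞, -∞, -20, -∞]
  [9, 0, -20, -5, -17]
  [-∞, -∞, 0, 8, -∞]
  [3, -∞, -∞, 0, -∞]
  [6, -3, 3, -8, 0]
D(3):
  [0, -∞, -∞, -20, -∞]
  [9, 0, -20, -5, -17]
  [-∞, -∞, 0, 8, -∞]
  [3, -∞, -∞, 0, -∞]
  [6, -3, 3, 11, 0]
D(4):
  [0, -∞, -∞, -20, -∞]
  [9, 0, -20, -5, -17]
  [11, -∞, 0, 8, -∞]
  [3, -∞, -∞, 0, -∞]
  [14, -3, 3, 11, 0]
D(5):
  [0, -∞, -∞, -20, -∞]
  [9, 0, -14, -5, -17]
  [11, -∞, 0, 8, -∞]
  [3, -∞, -∞, 0, -∞]
  [14, -3, 3, 11, 0]
Answer: W*[4][5] = -∞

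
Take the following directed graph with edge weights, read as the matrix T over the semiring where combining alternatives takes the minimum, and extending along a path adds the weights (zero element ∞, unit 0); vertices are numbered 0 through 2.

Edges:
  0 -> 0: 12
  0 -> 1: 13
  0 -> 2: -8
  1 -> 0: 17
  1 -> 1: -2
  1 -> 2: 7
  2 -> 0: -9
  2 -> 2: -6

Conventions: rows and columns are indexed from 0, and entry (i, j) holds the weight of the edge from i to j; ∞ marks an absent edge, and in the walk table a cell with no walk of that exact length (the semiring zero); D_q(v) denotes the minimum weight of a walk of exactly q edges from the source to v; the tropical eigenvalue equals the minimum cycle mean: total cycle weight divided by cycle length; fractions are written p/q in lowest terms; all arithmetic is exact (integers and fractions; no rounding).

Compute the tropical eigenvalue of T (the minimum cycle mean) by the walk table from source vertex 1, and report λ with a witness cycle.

q=0: [∞, 0, ∞]
q=1: [17, -2, 7]
q=2: [-2, -4, 1]
q=3: [-8, -6, -10]
Optimal cycle mean attained by: cycle 0->2->0, total (-8) + (-9), length 2.
Answer: λ = -17/2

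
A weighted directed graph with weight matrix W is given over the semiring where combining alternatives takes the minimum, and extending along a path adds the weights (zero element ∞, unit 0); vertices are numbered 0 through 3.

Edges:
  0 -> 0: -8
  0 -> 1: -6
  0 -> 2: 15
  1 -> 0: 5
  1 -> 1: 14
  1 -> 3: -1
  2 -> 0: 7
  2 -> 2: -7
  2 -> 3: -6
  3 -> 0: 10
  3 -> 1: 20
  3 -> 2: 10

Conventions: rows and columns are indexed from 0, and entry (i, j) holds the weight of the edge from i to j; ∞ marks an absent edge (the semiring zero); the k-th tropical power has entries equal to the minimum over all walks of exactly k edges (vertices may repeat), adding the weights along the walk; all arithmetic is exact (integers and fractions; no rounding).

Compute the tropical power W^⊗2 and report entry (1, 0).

W^⊗2:
  [-16, -14, 7, -7]
  [-3, -1, 9, 13]
  [-1, 1, -14, -13]
  [2, 4, 3, 4]
Key observation: the optimum is the walk 1->0->0, with weight 5 + (-8) = -3.
Optimal value attained by: walk 1->0->0.
Answer: (W^⊗2)[1][0] = -3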